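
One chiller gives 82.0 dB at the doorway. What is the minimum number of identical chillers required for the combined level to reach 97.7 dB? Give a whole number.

The shortfall is 97.7 − 82.0 = 15.7 dB, and N units add 10·log₁₀ N, so need 10·log₁₀ N ≥ 15.7.
N ≥ 10^(15.7/10) = 37.154, so N = 38.

38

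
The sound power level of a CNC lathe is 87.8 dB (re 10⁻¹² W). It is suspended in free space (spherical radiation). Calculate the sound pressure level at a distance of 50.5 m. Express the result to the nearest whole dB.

L_p = L_w − 10·log₁₀(4π·r²) with r = 50.5 m.
4π·r² = 3.205e+04 m², 10·log₁₀ of that is 45.058 dB.
L_p = 87.8 − 45.058 = 42.74 dB.

43 dB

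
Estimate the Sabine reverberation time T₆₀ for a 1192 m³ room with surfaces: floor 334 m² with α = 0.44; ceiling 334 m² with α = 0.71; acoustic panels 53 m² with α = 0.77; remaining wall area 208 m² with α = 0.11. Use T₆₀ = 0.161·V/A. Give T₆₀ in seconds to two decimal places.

Summing Sᵢαᵢ: 334·0.44 + 334·0.71 + 53·0.77 + 208·0.11 = 447.79 m².
T₆₀ = 0.161·V/A = 0.161·1192/447.79 = 0.429 s.

0.43 s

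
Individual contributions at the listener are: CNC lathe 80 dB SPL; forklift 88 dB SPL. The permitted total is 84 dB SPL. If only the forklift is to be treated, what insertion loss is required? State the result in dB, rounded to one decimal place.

6.2 dB

Fixed contribution from the other source: Σ 10^(L/10) = 10^(80/10) = 1.000e+08 (80.00 dB SPL).
The limit corresponds to 10^(84/10) = 2.512e+08; subtracting the fixed part leaves 1.512e+08 for the forklift, i.e. 81.80 dB SPL.
So the forklift must be reduced from 88 to 81.80 dB SPL: IL = 6.20 dB.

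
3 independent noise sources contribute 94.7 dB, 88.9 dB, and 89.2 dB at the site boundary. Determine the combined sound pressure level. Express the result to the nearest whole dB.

For uncorrelated sources the intensities add, so convert each level to linear form, sum, and take 10·log₁₀ of the total.
Σ 10^(L/10) = 10^(94.7/10) + 10^(88.9/10) + 10^(89.2/10) = 4.559e+09.
L_total = 10·log₁₀(4.559e+09) = 96.59 dB.

97 dB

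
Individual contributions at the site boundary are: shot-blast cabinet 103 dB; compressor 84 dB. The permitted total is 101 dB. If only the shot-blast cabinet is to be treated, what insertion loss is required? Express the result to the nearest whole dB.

2 dB

Everything except the shot-blast cabinet sums to 10^(84/10) = 2.512e+08 in linear terms, 84.00 dB.
To meet 101 dB overall, the treated shot-blast cabinet may contribute at most 10^(101/10) − 2.512e+08 = 1.234e+10, i.e. 100.91 dB.
Required insertion loss = 103 − 100.91 = 2.09 dB.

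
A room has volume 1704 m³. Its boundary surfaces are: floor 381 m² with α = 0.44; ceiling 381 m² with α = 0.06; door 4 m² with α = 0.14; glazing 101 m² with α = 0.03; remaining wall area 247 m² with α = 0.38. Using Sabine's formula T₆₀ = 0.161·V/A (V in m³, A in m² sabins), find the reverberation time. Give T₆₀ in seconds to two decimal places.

A = Σ Sᵢαᵢ = 381·0.44 + 381·0.06 + 4·0.14 + 101·0.03 + 247·0.38 = 287.95 m².
T₆₀ = 0.161·V/A = 0.161·1704/287.95 = 0.953 s.

0.95 s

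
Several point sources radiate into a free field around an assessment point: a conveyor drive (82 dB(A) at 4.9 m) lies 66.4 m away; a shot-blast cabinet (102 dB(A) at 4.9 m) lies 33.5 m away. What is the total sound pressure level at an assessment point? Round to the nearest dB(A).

Apply inverse-square spreading to bring every level to the receiver, then sum 10^(L/10).
conveyor drive: 82 − 20·log₁₀(66.4/4.9) = 82 − 22.64 = 59.36 dB(A).
shot-blast cabinet: 102 − 20·log₁₀(33.5/4.9) = 102 − 16.70 = 85.30 dB(A).
Σ 10^(L/10) = 3.399e+08 → L_total = 10·log₁₀(3.399e+08) = 85.31 dB(A).

85 dB(A)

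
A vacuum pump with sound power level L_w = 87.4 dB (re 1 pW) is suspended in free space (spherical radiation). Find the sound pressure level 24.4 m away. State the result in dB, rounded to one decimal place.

L_p = L_w − 10·log₁₀(4π·r²) with r = 24.4 m.
4π·r² = 7482 m², 10·log₁₀ of that is 38.740 dB.
L_p = 87.4 − 38.740 = 48.66 dB.

48.7 dB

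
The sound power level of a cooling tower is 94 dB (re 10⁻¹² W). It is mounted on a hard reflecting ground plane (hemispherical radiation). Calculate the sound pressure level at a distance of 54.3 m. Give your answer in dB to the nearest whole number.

51 dB

L_p = L_w − 10·log₁₀(2π·r²) with r = 54.3 m.
2π·r² = 1.853e+04 m², 10·log₁₀ of that is 42.678 dB.
L_p = 94 − 42.678 = 51.32 dB.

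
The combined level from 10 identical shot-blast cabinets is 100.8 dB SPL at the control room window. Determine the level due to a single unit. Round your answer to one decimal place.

90.8 dB SPL

For N identical incoherent sources L_total = L₁ + 10·log₁₀ N, so L₁ = 100.8 − 10·log₁₀(10) = 100.8 − 10.000.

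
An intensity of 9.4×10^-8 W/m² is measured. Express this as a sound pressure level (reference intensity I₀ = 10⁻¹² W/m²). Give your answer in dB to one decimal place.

L = 10·log₁₀(I/I₀) = 10·log₁₀(9.4×10^-8/10⁻¹²) = 10·log₁₀(9.4×10^4).
L = 10·(0.9731 + 4) = 49.73 dB.

49.7 dB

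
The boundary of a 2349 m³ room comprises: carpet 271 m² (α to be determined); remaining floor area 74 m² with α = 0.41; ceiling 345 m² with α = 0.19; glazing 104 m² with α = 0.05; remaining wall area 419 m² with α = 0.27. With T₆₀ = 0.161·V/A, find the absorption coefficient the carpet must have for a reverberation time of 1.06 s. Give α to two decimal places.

0.53

Required total absorption A = 0.161·2349/1.06 = 356.78 m².
Absorption from the other surfaces = 74·0.41 + 345·0.19 + 104·0.05 + 419·0.27 = 214.22 m², so the carpet must supply 142.56 m² over 271 m².
α = 142.56/271 = 0.526.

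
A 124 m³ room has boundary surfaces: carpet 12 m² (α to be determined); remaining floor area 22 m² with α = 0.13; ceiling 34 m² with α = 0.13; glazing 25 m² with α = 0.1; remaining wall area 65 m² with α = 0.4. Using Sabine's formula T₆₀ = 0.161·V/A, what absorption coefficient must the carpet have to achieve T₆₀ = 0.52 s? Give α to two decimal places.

0.22

Required total absorption A = 0.161·124/0.52 = 38.39 m².
Absorption from the other surfaces = 22·0.13 + 34·0.13 + 25·0.1 + 65·0.4 = 35.78 m², so the carpet must supply 2.61 m² over 12 m².
α = 2.61/12 = 0.218.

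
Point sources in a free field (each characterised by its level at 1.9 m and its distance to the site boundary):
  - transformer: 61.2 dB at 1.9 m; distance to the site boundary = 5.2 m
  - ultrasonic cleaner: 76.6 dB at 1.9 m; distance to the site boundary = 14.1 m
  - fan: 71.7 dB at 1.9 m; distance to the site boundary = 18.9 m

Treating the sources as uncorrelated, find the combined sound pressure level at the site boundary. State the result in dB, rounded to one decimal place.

Propagate each source to the receiver with L = L_ref − 20·log₁₀(r/r_ref), then add intensities.
transformer: 61.2 − 20·log₁₀(5.2/1.9) = 61.2 − 8.74 = 52.46 dB.
ultrasonic cleaner: 76.6 − 20·log₁₀(14.1/1.9) = 76.6 − 17.41 = 59.19 dB.
fan: 71.7 − 20·log₁₀(18.9/1.9) = 71.7 − 19.95 = 51.75 dB.
Σ 10^(L/10) = 1.155e+06 → L_total = 10·log₁₀(1.155e+06) = 60.63 dB.

60.6 dB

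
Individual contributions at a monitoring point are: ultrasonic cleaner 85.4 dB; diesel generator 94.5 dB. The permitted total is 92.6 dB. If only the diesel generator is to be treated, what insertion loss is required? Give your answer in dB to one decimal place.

2.8 dB

Fixed contribution from the other source: Σ 10^(L/10) = 10^(85.4/10) = 3.467e+08 (85.40 dB).
To meet 92.6 dB overall, the treated diesel generator may contribute at most 10^(92.6/10) − 3.467e+08 = 1.473e+09, i.e. 91.68 dB.
Required insertion loss = 94.5 − 91.68 = 2.82 dB.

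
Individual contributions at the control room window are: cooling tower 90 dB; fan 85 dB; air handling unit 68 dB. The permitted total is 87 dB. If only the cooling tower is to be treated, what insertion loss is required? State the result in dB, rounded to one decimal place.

Fixed contribution from the other sources: Σ 10^(L/10) = 10^(85/10) + 10^(68/10) = 3.225e+08 (85.09 dB).
To meet 87 dB overall, the treated cooling tower may contribute at most 10^(87/10) − 3.225e+08 = 1.786e+08, i.e. 82.52 dB.
So the cooling tower must be reduced from 90 to 82.52 dB: IL = 7.48 dB.

7.5 dB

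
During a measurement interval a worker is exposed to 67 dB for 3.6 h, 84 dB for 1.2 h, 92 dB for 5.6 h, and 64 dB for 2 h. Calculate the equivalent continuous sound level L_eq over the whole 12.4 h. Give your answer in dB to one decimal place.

88.7 dB

The energy average is taken in the linear domain: L_eq = 10·log₁₀[(Σ tᵢ·10^(Lᵢ/10))/T], T = 12.4 h.
Σ tᵢ·10^(Lᵢ/10) = 3.6·10^(67/10) + 1.2·10^(84/10) + 5.6·10^(92/10) + 2·10^(64/10) = 9.200e+09.
L_eq = 10·log₁₀(9.200e+09/12.4) = 88.70 dB.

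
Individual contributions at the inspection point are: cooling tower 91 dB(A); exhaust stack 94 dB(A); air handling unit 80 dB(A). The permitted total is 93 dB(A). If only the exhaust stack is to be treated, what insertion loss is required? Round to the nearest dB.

6 dB

Everything except the exhaust stack sums to 10^(91/10) + 10^(80/10) = 1.359e+09 in linear terms, 91.33 dB(A).
To meet 93 dB(A) overall, the treated exhaust stack may contribute at most 10^(93/10) − 1.359e+09 = 6.363e+08, i.e. 88.04 dB(A).
So the exhaust stack must be reduced from 94 to 88.04 dB(A): IL = 5.96 dB.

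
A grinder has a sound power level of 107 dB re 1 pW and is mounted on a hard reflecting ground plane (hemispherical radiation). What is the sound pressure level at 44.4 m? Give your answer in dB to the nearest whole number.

The power spreads over a hemisphere of area 2π·r², so L_p = L_w − 10·log₁₀(2π·r²).
2π·r² = 1.239e+04 m², 10·log₁₀ of that is 40.929 dB.
L_p = 107 − 40.929 = 66.07 dB.

66 dB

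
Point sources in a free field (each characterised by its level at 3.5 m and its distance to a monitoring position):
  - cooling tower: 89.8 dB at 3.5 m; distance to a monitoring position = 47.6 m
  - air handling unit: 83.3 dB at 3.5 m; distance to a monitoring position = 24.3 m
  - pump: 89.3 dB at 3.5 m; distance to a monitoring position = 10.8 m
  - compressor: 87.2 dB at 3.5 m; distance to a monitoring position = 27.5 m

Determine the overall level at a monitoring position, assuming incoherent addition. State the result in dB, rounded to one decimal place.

Propagate each source to the receiver with L = L_ref − 20·log₁₀(r/r_ref), then add intensities.
cooling tower: 89.8 − 20·log₁₀(47.6/3.5) = 89.8 − 22.67 = 67.13 dB.
air handling unit: 83.3 − 20·log₁₀(24.3/3.5) = 83.3 − 16.83 = 66.47 dB.
pump: 89.3 − 20·log₁₀(10.8/3.5) = 89.3 − 9.79 = 79.51 dB.
compressor: 87.2 − 20·log₁₀(27.5/3.5) = 87.2 − 17.91 = 69.29 dB.
Σ 10^(L/10) = 1.075e+08 → L_total = 10·log₁₀(1.075e+08) = 80.31 dB.

80.3 dB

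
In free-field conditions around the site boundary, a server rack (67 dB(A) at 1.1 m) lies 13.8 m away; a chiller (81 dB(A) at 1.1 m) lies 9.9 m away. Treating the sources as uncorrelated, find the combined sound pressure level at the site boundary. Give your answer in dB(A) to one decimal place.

62.0 dB(A)

Propagate each source to the receiver with L = L_ref − 20·log₁₀(r/r_ref), then add intensities.
server rack: 67 − 20·log₁₀(13.8/1.1) = 67 − 21.97 = 45.03 dB(A).
chiller: 81 − 20·log₁₀(9.9/1.1) = 81 − 19.08 = 61.92 dB(A).
Σ 10^(L/10) = 1.586e+06 → L_total = 10·log₁₀(1.586e+06) = 62.00 dB(A).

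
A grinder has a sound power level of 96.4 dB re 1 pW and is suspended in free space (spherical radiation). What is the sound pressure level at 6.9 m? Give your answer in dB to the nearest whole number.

69 dB

The power spreads over a sphere of area 4π·r², so L_p = L_w − 10·log₁₀(4π·r²).
4π·r² = 598.3 m², 10·log₁₀ of that is 27.769 dB.
L_p = 96.4 − 27.769 = 68.63 dB.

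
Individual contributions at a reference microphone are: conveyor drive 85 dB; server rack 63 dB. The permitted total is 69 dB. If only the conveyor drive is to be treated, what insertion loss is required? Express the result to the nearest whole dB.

Fixed contribution from the other source: Σ 10^(L/10) = 10^(63/10) = 1.995e+06 (63.00 dB).
To meet 69 dB overall, the treated conveyor drive may contribute at most 10^(69/10) − 1.995e+06 = 5.948e+06, i.e. 67.74 dB.
Required insertion loss = 85 − 67.74 = 17.26 dB.

17 dB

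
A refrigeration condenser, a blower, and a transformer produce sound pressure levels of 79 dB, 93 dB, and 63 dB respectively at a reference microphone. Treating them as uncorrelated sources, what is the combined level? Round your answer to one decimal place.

93.2 dB

Incoherent sources combine by intensity addition: L_total = 10·log₁₀(Σ 10^(L_i/10)).
Σ 10^(L/10) = 10^(79/10) + 10^(93/10) + 10^(63/10) = 2.077e+09.
L_total = 10·log₁₀(2.077e+09) = 93.17 dB.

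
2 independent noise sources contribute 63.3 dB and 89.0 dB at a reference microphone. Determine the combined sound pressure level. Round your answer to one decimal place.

89.0 dB

Incoherent sources combine by intensity addition: L_total = 10·log₁₀(Σ 10^(L_i/10)).
Σ 10^(L/10) = 10^(63.3/10) + 10^(89.0/10) = 7.965e+08.
L_total = 10·log₁₀(7.965e+08) = 89.01 dB.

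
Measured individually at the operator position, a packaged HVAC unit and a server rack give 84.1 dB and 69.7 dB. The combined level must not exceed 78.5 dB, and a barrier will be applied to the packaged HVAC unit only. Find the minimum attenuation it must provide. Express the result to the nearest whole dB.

6 dB

Fixed contribution from the other source: Σ 10^(L/10) = 10^(69.7/10) = 9.333e+06 (69.70 dB).
The limit corresponds to 10^(78.5/10) = 7.079e+07; subtracting the fixed part leaves 6.146e+07 for the packaged HVAC unit, i.e. 77.89 dB.
Required insertion loss = 84.1 − 77.89 = 6.21 dB.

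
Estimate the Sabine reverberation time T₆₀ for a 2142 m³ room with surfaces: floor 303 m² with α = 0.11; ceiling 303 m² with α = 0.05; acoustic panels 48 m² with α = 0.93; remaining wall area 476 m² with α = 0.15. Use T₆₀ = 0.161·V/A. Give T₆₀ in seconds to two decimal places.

Total absorption A = 303·0.11 + 303·0.05 + 48·0.93 + 476·0.15 = 164.52 m² sabins.
T₆₀ = 0.161 × 2142 / 164.52 = 2.096 s.

2.10 s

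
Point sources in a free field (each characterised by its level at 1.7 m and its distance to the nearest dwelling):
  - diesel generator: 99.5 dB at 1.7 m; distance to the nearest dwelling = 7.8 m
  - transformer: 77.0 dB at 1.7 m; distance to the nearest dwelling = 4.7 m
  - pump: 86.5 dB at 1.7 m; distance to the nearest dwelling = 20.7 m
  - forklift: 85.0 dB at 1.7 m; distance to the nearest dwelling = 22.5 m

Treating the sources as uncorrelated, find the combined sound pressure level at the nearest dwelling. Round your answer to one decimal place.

First find each source's level at the receiver (point-source: −20·log₁₀(r/r_ref)), then combine on an intensity basis.
diesel generator: 99.5 − 20·log₁₀(7.8/1.7) = 99.5 − 13.23 = 86.27 dB.
transformer: 77.0 − 20·log₁₀(4.7/1.7) = 77.0 − 8.83 = 68.17 dB.
pump: 86.5 − 20·log₁₀(20.7/1.7) = 86.5 − 21.71 = 64.79 dB.
forklift: 85.0 − 20·log₁₀(22.5/1.7) = 85.0 − 22.43 = 62.57 dB.
Σ 10^(L/10) = 4.347e+08 → L_total = 10·log₁₀(4.347e+08) = 86.38 dB.

86.4 dB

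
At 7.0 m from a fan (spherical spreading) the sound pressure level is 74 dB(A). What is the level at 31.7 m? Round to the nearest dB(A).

61 dB(A)

For a point source, L₂ = L₁ − 20·log₁₀(r₂/r₁).
L₂ = 74 − 20·log₁₀(31.7/7.0) = 74 − 13.119 = 60.88 dB(A).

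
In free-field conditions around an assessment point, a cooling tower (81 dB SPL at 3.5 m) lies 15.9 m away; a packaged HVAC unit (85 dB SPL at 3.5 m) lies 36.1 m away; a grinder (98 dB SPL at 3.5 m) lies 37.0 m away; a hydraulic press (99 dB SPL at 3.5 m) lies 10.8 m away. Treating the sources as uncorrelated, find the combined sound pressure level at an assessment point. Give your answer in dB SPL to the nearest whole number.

90 dB SPL

First find each source's level at the receiver (point-source: −20·log₁₀(r/r_ref)), then combine on an intensity basis.
cooling tower: 81 − 20·log₁₀(15.9/3.5) = 81 − 13.15 = 67.85 dB SPL.
packaged HVAC unit: 85 − 20·log₁₀(36.1/3.5) = 85 − 20.27 = 64.73 dB SPL.
grinder: 98 − 20·log₁₀(37.0/3.5) = 98 − 20.48 = 77.52 dB SPL.
hydraulic press: 99 − 20·log₁₀(10.8/3.5) = 99 − 9.79 = 89.21 dB SPL.
Σ 10^(L/10) = 8.998e+08 → L_total = 10·log₁₀(8.998e+08) = 89.54 dB SPL.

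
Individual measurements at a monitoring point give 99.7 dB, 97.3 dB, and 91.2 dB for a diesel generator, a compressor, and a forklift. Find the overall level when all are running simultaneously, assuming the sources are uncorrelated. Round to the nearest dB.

Incoherent sources combine by intensity addition: L_total = 10·log₁₀(Σ 10^(L_i/10)).
Σ 10^(L/10) = 10^(99.7/10) + 10^(97.3/10) + 10^(91.2/10) = 1.602e+10.
L_total = 10·log₁₀(1.602e+10) = 102.05 dB.

102 dB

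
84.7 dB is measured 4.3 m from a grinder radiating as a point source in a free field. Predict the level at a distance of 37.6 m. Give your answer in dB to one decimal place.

65.9 dB

Point-source attenuation: ΔL = 20·log₁₀(r₂/r₁) = 20·log₁₀(37.6/4.3) = 18.834 dB.
L₂ = 84.7 − 20·log₁₀(37.6/4.3) = 84.7 − 18.834 = 65.87 dB.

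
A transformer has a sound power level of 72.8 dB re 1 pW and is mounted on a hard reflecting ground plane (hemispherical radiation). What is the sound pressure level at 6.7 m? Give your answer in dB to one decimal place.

The power spreads over a hemisphere of area 2π·r², so L_p = L_w − 10·log₁₀(2π·r²).
2π·r² = 282.1 m², 10·log₁₀ of that is 24.503 dB.
L_p = 72.8 − 24.503 = 48.30 dB.

48.3 dB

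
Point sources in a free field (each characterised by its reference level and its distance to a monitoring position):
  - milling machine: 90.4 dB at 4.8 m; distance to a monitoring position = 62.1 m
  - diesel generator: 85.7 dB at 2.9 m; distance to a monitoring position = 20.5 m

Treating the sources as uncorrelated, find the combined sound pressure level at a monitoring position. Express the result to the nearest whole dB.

71 dB

Apply inverse-square spreading to bring every level to the receiver, then sum 10^(L/10).
milling machine: 90.4 − 20·log₁₀(62.1/4.8) = 90.4 − 22.24 = 68.16 dB.
diesel generator: 85.7 − 20·log₁₀(20.5/2.9) = 85.7 − 16.99 = 68.71 dB.
Σ 10^(L/10) = 1.399e+07 → L_total = 10·log₁₀(1.399e+07) = 71.46 dB.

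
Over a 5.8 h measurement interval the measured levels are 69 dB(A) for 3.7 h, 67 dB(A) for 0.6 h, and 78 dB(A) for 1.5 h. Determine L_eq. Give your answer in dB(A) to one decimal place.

73.4 dB(A)

L_eq = 10·log₁₀[(1/T)·Σ tᵢ·10^(Lᵢ/10)] with T = 5.8 h.
Σ tᵢ·10^(Lᵢ/10) = 3.7·10^(69/10) + 0.6·10^(67/10) + 1.5·10^(78/10) = 1.270e+08.
L_eq = 10·log₁₀(1.270e+08/5.8) = 73.41 dB(A).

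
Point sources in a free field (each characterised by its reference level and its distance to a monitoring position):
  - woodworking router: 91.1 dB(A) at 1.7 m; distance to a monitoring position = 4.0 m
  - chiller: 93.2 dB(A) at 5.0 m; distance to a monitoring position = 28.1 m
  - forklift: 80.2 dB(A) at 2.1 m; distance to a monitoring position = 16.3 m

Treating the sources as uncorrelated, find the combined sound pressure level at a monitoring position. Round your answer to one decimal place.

84.8 dB(A)

First find each source's level at the receiver (point-source: −20·log₁₀(r/r_ref)), then combine on an intensity basis.
woodworking router: 91.1 − 20·log₁₀(4.0/1.7) = 91.1 − 7.43 = 83.67 dB(A).
chiller: 93.2 − 20·log₁₀(28.1/5.0) = 93.2 − 14.99 = 78.21 dB(A).
forklift: 80.2 − 20·log₁₀(16.3/2.1) = 80.2 − 17.80 = 62.40 dB(A).
Σ 10^(L/10) = 3.006e+08 → L_total = 10·log₁₀(3.006e+08) = 84.78 dB(A).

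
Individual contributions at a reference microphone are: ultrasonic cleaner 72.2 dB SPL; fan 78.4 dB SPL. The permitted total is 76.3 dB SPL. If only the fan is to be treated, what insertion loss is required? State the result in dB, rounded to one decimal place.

Fixed contribution from the other source: Σ 10^(L/10) = 10^(72.2/10) = 1.660e+07 (72.20 dB SPL).
The limit corresponds to 10^(76.3/10) = 4.266e+07; subtracting the fixed part leaves 2.606e+07 for the fan, i.e. 74.16 dB SPL.
So the fan must be reduced from 78.4 to 74.16 dB SPL: IL = 4.24 dB.

4.2 dB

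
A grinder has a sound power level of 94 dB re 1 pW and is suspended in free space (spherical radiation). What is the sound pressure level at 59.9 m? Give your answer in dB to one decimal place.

47.5 dB

Free-field spherical radiation: L_p = L_w − 10·log₁₀(4π·r²), r = 59.9 m.
4π·r² = 4.509e+04 m², 10·log₁₀ of that is 46.541 dB.
L_p = 94 − 46.541 = 47.46 dB.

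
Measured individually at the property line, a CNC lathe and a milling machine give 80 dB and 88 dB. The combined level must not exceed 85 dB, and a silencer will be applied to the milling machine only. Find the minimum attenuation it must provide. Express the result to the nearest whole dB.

Fixed contribution from the other source: Σ 10^(L/10) = 10^(80/10) = 1.000e+08 (80.00 dB).
To meet 85 dB overall, the treated milling machine may contribute at most 10^(85/10) − 1.000e+08 = 2.162e+08, i.e. 83.35 dB.
Required insertion loss = 88 − 83.35 = 4.65 dB.

5 dB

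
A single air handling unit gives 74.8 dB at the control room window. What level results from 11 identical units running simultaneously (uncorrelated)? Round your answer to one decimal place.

85.2 dB

With 11 equal, uncorrelated contributions the intensity is 11× that of one unit, giving a rise of 10·log₁₀ 11.
L_total = 74.8 + 10·log₁₀(11) = 74.8 + 10.414 = 85.21 dB.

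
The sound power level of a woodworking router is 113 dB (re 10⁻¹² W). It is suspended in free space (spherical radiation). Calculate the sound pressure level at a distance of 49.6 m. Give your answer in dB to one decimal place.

Free-field spherical radiation: L_p = L_w − 10·log₁₀(4π·r²), r = 49.6 m.
4π·r² = 3.092e+04 m², 10·log₁₀ of that is 44.902 dB.
L_p = 113 − 44.902 = 68.10 dB.

68.1 dB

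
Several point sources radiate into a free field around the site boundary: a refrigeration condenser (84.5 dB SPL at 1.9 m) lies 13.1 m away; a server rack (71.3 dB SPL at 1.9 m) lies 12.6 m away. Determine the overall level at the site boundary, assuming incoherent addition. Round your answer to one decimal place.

67.9 dB SPL

Apply inverse-square spreading to bring every level to the receiver, then sum 10^(L/10).
refrigeration condenser: 84.5 − 20·log₁₀(13.1/1.9) = 84.5 − 16.77 = 67.73 dB SPL.
server rack: 71.3 − 20·log₁₀(12.6/1.9) = 71.3 − 16.43 = 54.87 dB SPL.
Σ 10^(L/10) = 6.236e+06 → L_total = 10·log₁₀(6.236e+06) = 67.95 dB SPL.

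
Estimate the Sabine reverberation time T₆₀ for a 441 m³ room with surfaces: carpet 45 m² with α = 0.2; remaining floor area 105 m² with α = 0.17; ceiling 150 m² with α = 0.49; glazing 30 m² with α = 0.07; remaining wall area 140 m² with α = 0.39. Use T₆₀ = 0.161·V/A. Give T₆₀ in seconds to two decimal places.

Summing Sᵢαᵢ: 45·0.2 + 105·0.17 + 150·0.49 + 30·0.07 + 140·0.39 = 157.05 m².
T₆₀ = 0.161 × 441 / 157.05 = 0.452 s.

0.45 s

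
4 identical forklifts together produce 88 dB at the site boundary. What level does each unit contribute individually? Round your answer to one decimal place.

82.0 dB

4 equal contributions raise the level by 10·log₁₀ 4 = 6.021 dB, so each unit alone gives 88 − 6.021.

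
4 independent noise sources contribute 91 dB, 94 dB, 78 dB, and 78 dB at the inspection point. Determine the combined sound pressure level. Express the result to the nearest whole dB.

Incoherent sources combine by intensity addition: L_total = 10·log₁₀(Σ 10^(L_i/10)).
Σ 10^(L/10) = 10^(91/10) + 10^(94/10) + 10^(78/10) + 10^(78/10) = 3.897e+09.
L_total = 10·log₁₀(3.897e+09) = 95.91 dB.

96 dB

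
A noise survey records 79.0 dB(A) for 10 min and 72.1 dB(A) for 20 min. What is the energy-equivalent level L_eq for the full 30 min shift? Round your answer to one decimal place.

L_eq = 10·log₁₀[(1/T)·Σ tᵢ·10^(Lᵢ/10)] with T = 30 min.
Σ tᵢ·10^(Lᵢ/10) = 10·10^(79.0/10) + 20·10^(72.1/10) = 1.119e+09.
L_eq = 10·log₁₀(1.119e+09/30) = 75.72 dB(A).

75.7 dB(A)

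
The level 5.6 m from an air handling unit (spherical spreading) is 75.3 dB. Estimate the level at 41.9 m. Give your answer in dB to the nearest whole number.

Spherical spreading from a point source gives a 20·log₁₀(r₂/r₁) drop.
L₂ = 75.3 − 20·log₁₀(41.9/5.6) = 75.3 − 17.481 = 57.82 dB.

58 dB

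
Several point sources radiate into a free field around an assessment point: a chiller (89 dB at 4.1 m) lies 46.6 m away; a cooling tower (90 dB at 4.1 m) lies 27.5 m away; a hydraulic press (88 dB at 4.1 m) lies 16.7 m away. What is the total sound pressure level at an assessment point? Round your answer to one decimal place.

First find each source's level at the receiver (point-source: −20·log₁₀(r/r_ref)), then combine on an intensity basis.
chiller: 89 − 20·log₁₀(46.6/4.1) = 89 − 21.11 = 67.89 dB.
cooling tower: 90 − 20·log₁₀(27.5/4.1) = 90 − 16.53 = 73.47 dB.
hydraulic press: 88 − 20·log₁₀(16.7/4.1) = 88 − 12.20 = 75.80 dB.
Σ 10^(L/10) = 6.641e+07 → L_total = 10·log₁₀(6.641e+07) = 78.22 dB.

78.2 dB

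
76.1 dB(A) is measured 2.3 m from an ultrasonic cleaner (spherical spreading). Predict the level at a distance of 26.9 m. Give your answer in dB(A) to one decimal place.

54.7 dB(A)

Spherical spreading from a point source gives a 20·log₁₀(r₂/r₁) drop.
L₂ = 76.1 − 20·log₁₀(26.9/2.3) = 76.1 − 21.360 = 54.74 dB(A).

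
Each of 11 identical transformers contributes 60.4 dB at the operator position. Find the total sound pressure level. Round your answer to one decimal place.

70.8 dB

L_total = L₁ + 10·log₁₀ N for N identical incoherent sources.
L_total = 60.4 + 10·log₁₀(11) = 60.4 + 10.414 = 70.81 dB.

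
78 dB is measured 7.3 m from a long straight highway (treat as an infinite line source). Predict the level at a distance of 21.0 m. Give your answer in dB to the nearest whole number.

73 dB

For a line source, L₂ = L₁ − 10·log₁₀(r₂/r₁).
L₂ = 78 − 10·log₁₀(21.0/7.3) = 78 − 4.589 = 73.41 dB.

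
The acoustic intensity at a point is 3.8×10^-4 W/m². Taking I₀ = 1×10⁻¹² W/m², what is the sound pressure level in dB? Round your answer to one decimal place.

Dividing by I₀ shifts the exponent by 12: I/I₀ = 3.8×10^8.
L = 10·(0.5798 + 8) = 85.80 dB.

85.8 dB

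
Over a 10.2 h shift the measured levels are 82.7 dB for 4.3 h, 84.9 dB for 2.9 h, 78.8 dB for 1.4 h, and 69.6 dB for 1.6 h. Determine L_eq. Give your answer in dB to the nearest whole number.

The energy average is taken in the linear domain: L_eq = 10·log₁₀[(Σ tᵢ·10^(Lᵢ/10))/T], T = 10.2 h.
Σ tᵢ·10^(Lᵢ/10) = 4.3·10^(82.7/10) + 2.9·10^(84.9/10) + 1.4·10^(78.8/10) + 1.6·10^(69.6/10) = 1.818e+09.
L_eq = 10·log₁₀(1.818e+09/10.2) = 82.51 dB.

83 dB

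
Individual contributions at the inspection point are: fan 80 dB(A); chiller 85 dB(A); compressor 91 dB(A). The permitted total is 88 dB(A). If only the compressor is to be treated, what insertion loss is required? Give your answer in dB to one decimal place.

Fixed contribution from the other sources: Σ 10^(L/10) = 10^(80/10) + 10^(85/10) = 4.162e+08 (86.19 dB(A)).
To meet 88 dB(A) overall, the treated compressor may contribute at most 10^(88/10) − 4.162e+08 = 2.147e+08, i.e. 83.32 dB(A).
Required insertion loss = 91 − 83.32 = 7.68 dB.

7.7 dB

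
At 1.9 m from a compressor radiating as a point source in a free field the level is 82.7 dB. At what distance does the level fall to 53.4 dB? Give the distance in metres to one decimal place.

For a point source L₁ − L₂ = 20·log₁₀(r₂/r₁), so r₂ = r₁·10^((L₁−L₂)/20).
r₂ = 1.9·10^((82.7−53.4)/20) = 1.9·10^(29.3/20) = 55.43 m.

55.4 m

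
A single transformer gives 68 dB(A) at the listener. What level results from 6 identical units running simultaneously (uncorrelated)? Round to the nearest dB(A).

76 dB(A)

With 6 equal, uncorrelated contributions the intensity is 6× that of one unit, giving a rise of 10·log₁₀ 6.
L_total = 68 + 10·log₁₀(6) = 68 + 7.782 = 75.78 dB(A).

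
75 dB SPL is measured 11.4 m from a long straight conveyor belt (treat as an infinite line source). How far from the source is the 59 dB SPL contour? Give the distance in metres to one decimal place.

453.8 m

The 16.0 dB drop corresponds to a distance ratio of 10^(16.0/10) for a line source.
r₂ = 11.4·10^((75−59)/10) = 11.4·10^(16.0/10) = 453.84 m.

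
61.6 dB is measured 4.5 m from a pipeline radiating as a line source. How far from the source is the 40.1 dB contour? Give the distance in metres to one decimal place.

Line-source spreading drops the level by 10·log₁₀(r₂/r₁); inverting, r₂/r₁ = 10^(ΔL/10).
r₂ = 4.5·10^((61.6−40.1)/10) = 4.5·10^(21.5/10) = 635.64 m.

635.6 m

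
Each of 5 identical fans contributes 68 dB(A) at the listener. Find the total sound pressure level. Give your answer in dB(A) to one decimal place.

75.0 dB(A)

N identical incoherent sources raise the level by 10·log₁₀ N.
L_total = 68 + 10·log₁₀(5) = 68 + 6.990 = 74.99 dB(A).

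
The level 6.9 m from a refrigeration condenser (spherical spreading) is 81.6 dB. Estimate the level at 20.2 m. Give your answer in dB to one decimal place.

72.3 dB

Spherical spreading from a point source gives a 20·log₁₀(r₂/r₁) drop.
L₂ = 81.6 − 20·log₁₀(20.2/6.9) = 81.6 − 9.330 = 72.27 dB.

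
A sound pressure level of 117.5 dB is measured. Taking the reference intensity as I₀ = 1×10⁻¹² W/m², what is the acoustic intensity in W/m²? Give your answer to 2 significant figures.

0.56 W/m²

L = 10·log₁₀(I/I₀) ⇒ I = I₀·10^(L/10) = 10⁻¹² × 10^11.75.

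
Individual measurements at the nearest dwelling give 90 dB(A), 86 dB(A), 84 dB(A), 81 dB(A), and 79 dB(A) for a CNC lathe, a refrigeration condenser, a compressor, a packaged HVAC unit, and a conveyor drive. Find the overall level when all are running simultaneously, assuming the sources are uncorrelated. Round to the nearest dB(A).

93 dB(A)

Incoherent sources combine by intensity addition: L_total = 10·log₁₀(Σ 10^(L_i/10)).
Σ 10^(L/10) = 10^(90/10) + 10^(86/10) + 10^(84/10) + 10^(81/10) + 10^(79/10) = 1.855e+09.
L_total = 10·log₁₀(1.855e+09) = 92.68 dB(A).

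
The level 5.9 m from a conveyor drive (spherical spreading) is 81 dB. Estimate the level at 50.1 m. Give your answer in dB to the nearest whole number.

For a point source, L₂ = L₁ − 20·log₁₀(r₂/r₁).
L₂ = 81 − 20·log₁₀(50.1/5.9) = 81 − 18.580 = 62.42 dB.

62 dB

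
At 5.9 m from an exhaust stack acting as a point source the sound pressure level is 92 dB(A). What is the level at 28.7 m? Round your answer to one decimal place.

Point-source attenuation: ΔL = 20·log₁₀(r₂/r₁) = 20·log₁₀(28.7/5.9) = 13.741 dB.
L₂ = 92 − 20·log₁₀(28.7/5.9) = 92 − 13.741 = 78.26 dB(A).

78.3 dB(A)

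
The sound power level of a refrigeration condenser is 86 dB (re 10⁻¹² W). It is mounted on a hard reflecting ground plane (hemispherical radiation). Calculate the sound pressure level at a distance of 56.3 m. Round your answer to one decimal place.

The power spreads over a hemisphere of area 2π·r², so L_p = L_w − 10·log₁₀(2π·r²).
2π·r² = 1.992e+04 m², 10·log₁₀ of that is 42.992 dB.
L_p = 86 − 42.992 = 43.01 dB.

43.0 dB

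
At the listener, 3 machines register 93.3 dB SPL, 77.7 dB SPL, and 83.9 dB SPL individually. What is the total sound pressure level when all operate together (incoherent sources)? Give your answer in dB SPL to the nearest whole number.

Incoherent sources combine by intensity addition: L_total = 10·log₁₀(Σ 10^(L_i/10)).
Σ 10^(L/10) = 10^(93.3/10) + 10^(77.7/10) + 10^(83.9/10) = 2.442e+09.
L_total = 10·log₁₀(2.442e+09) = 93.88 dB SPL.

94 dB SPL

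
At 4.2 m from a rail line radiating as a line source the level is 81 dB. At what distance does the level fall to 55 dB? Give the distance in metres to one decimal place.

1672.1 m

The 26.0 dB drop corresponds to a distance ratio of 10^(26.0/10) for a line source.
r₂ = 4.2·10^((81−55)/10) = 4.2·10^(26.0/10) = 1672.05 m.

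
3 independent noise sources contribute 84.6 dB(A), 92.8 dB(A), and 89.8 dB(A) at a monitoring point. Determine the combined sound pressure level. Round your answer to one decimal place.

For uncorrelated sources the intensities add, so convert each level to linear form, sum, and take 10·log₁₀ of the total.
Σ 10^(L/10) = 10^(84.6/10) + 10^(92.8/10) + 10^(89.8/10) = 3.149e+09.
L_total = 10·log₁₀(3.149e+09) = 94.98 dB(A).

95.0 dB(A)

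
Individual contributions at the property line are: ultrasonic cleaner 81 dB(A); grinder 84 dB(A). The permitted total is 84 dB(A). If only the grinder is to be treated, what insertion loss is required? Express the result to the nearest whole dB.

3 dB

Fixed contribution from the other source: Σ 10^(L/10) = 10^(81/10) = 1.259e+08 (81.00 dB(A)).
To meet 84 dB(A) overall, the treated grinder may contribute at most 10^(84/10) − 1.259e+08 = 1.253e+08, i.e. 80.98 dB(A).
So the grinder must be reduced from 84 to 80.98 dB(A): IL = 3.02 dB.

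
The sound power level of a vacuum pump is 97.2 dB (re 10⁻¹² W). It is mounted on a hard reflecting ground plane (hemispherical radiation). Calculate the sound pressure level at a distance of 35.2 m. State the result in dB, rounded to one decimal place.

58.3 dB

The power spreads over a hemisphere of area 2π·r², so L_p = L_w − 10·log₁₀(2π·r²).
2π·r² = 7785 m², 10·log₁₀ of that is 38.913 dB.
L_p = 97.2 − 38.913 = 58.29 dB.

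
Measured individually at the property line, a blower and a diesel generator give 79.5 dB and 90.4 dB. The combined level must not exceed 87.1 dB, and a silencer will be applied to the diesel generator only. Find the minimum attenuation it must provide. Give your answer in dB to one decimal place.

Everything except the diesel generator sums to 10^(79.5/10) = 8.913e+07 in linear terms, 79.50 dB.
To meet 87.1 dB overall, the treated diesel generator may contribute at most 10^(87.1/10) − 8.913e+07 = 4.237e+08, i.e. 86.27 dB.
So the diesel generator must be reduced from 90.4 to 86.27 dB: IL = 4.13 dB.

4.1 dB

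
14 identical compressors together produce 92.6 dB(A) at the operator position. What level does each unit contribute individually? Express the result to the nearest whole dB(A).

81 dB(A)

For N identical incoherent sources L_total = L₁ + 10·log₁₀ N, so L₁ = 92.6 − 10·log₁₀(14) = 92.6 − 11.461.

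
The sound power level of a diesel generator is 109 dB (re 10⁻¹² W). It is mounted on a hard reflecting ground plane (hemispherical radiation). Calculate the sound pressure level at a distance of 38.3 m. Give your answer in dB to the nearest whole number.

69 dB

Free-field hemispherical radiation: L_p = L_w − 10·log₁₀(2π·r²), r = 38.3 m.
2π·r² = 9217 m², 10·log₁₀ of that is 39.646 dB.
L_p = 109 − 39.646 = 69.35 dB.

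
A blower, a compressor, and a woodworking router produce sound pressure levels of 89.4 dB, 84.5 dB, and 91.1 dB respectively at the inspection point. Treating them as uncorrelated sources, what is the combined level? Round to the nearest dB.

Incoherent sources combine by intensity addition: L_total = 10·log₁₀(Σ 10^(L_i/10)).
Σ 10^(L/10) = 10^(89.4/10) + 10^(84.5/10) + 10^(91.1/10) = 2.441e+09.
L_total = 10·log₁₀(2.441e+09) = 93.88 dB.

94 dB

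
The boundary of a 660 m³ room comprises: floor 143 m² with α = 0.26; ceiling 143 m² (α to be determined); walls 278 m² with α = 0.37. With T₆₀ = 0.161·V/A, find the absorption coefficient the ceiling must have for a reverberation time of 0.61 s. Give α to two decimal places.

From T₆₀ = 0.161·V/A, the target T₆₀ = 0.61 s needs A = 0.161·660/0.61 = 174.20 m².
Absorption from the other surfaces = 143·0.26 + 278·0.37 = 140.04 m², so the ceiling must supply 34.16 m² over 143 m².
α = 34.16/143 = 0.239.

0.24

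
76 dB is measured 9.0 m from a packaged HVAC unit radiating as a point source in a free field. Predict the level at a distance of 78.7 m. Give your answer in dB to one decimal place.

57.2 dB

Point-source attenuation: ΔL = 20·log₁₀(r₂/r₁) = 20·log₁₀(78.7/9.0) = 18.835 dB.
L₂ = 76 − 20·log₁₀(78.7/9.0) = 76 − 18.835 = 57.17 dB.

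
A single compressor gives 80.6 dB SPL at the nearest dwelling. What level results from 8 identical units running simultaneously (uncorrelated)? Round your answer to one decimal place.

89.6 dB SPL

N identical incoherent sources raise the level by 10·log₁₀ N.
L_total = 80.6 + 10·log₁₀(8) = 80.6 + 9.031 = 89.63 dB SPL.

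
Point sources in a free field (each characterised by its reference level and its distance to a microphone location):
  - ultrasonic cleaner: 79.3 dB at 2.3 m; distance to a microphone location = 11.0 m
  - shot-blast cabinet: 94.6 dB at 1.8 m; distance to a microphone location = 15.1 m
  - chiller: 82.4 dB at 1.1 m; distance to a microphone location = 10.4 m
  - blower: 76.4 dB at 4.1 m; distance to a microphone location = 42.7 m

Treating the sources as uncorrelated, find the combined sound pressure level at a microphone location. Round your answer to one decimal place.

76.7 dB

Propagate each source to the receiver with L = L_ref − 20·log₁₀(r/r_ref), then add intensities.
ultrasonic cleaner: 79.3 − 20·log₁₀(11.0/2.3) = 79.3 − 13.59 = 65.71 dB.
shot-blast cabinet: 94.6 − 20·log₁₀(15.1/1.8) = 94.6 − 18.47 = 76.13 dB.
chiller: 82.4 − 20·log₁₀(10.4/1.1) = 82.4 − 19.51 = 62.89 dB.
blower: 76.4 − 20·log₁₀(42.7/4.1) = 76.4 − 20.35 = 56.05 dB.
Σ 10^(L/10) = 4.705e+07 → L_total = 10·log₁₀(4.705e+07) = 76.73 dB.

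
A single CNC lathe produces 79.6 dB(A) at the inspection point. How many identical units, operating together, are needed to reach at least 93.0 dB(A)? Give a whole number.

The shortfall is 93.0 − 79.6 = 13.4 dB, and N units add 10·log₁₀ N, so need 10·log₁₀ N ≥ 13.4.
N ≥ 10^(13.4/10) = 21.878, so N = 22.

22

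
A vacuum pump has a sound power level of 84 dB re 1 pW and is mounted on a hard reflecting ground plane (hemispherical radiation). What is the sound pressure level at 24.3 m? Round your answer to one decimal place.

48.3 dB

L_p = L_w − 10·log₁₀(2π·r²) with r = 24.3 m.
2π·r² = 3710 m², 10·log₁₀ of that is 35.694 dB.
L_p = 84 − 35.694 = 48.31 dB.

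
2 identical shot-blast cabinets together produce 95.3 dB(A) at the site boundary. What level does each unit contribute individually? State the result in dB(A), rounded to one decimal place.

For N identical incoherent sources L_total = L₁ + 10·log₁₀ N, so L₁ = 95.3 − 10·log₁₀(2) = 95.3 − 3.010.

92.3 dB(A)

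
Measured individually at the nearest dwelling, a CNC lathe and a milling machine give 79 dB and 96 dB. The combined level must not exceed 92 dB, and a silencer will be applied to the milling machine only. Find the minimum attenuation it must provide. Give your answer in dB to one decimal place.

The untreated sources together contribute 10^(79/10) = 7.943e+07, i.e. 79.00 dB.
To meet 92 dB overall, the treated milling machine may contribute at most 10^(92/10) − 7.943e+07 = 1.505e+09, i.e. 91.78 dB.
Required insertion loss = 96 − 91.78 = 4.22 dB.

4.2 dB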